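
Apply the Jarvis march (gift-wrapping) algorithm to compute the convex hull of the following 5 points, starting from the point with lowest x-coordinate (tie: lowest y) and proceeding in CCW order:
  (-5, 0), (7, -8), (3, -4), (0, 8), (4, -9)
Hull (CCW) = [(-5, 0), (4, -9), (7, -8), (0, 8)]

Jarvis march: at each step, from the current hull vertex p, select the next vertex q as the point such that every other point lies strictly to the left of (or on) the directed line p → q. (Equivalently: for every other point r, the cross product (q − p) × (r − p) ≥ 0.)
Starting point (lowest x, tie lowest y): (-5, 0). Wrap until returning to start. Resulting hull: (-5, 0), (4, -9), (7, -8), (0, 8).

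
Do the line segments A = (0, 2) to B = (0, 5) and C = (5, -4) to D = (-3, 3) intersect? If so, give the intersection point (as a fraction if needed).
No (intersection of containing lines falls outside at least one segment)

Parametrize and solve: t = -13/24, s = 5/8. At least one of these is outside [0, 1], so the segments do not intersect.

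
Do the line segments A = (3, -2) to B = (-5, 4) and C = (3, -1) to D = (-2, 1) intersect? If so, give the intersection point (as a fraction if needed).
Yes; intersection at (1/7, 1/7) (t = 5/14 on AB, s = 4/7 on CD)

Parametrize AB as A + t(B − A) = (3 + -8 t, -2 + 6 t) and CD as C + s(D − C) = (3 + -5 s, -1 + 2 s). Solve the linear system for (t, s). Determinant = -14 ≠ 0, so a unique intersection of the containing lines exists. Solution: t = 5/14, s = 4/7 — both in [0, 1], so the segments cross. Intersection point: (1/7, 1/7).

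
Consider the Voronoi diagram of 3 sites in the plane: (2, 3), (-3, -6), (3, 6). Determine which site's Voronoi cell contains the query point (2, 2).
Nearest site = (2, 3)

The Voronoi cell of site s contains exactly those query points closer to s than to any other site. Compute squared distances from q = (2, 2) to each site:
  (2 − 2)² + (3 − 2)² = 1
  (3 − 2)² + (6 − 2)² = 17
  (-3 − 2)² + (-6 − 2)² = 89
Minimum is attained by (2, 3), so q lies in its Voronoi cell.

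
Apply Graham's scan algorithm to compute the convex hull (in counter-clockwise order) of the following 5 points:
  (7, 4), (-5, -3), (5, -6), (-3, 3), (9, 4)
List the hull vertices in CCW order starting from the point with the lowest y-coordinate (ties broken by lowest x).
Hull (CCW) = [(5, -6), (9, 4), (7, 4), (-3, 3), (-5, -3)]

Graham scan procedure:
  1. Find the pivot p₀ = point with lowest y (tie → lowest x): (5, -6).
  2. Sort the remaining points by polar angle around p₀.
  3. Walk through sorted points, maintaining a stack; pop the top while the last three entries make a non-left turn (cross product ≤ 0).
  4. Final stack is the convex hull in CCW order: (5, -6), (9, 4), (7, 4), (-3, 3), (-5, -3).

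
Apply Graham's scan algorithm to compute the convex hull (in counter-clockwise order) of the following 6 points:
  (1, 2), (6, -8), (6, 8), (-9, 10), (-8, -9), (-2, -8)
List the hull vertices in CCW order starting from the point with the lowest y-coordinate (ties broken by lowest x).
Hull (CCW) = [(-8, -9), (6, -8), (6, 8), (-9, 10)]

Graham scan procedure:
  1. Find the pivot p₀ = point with lowest y (tie → lowest x): (-8, -9).
  2. Sort the remaining points by polar angle around p₀.
  3. Walk through sorted points, maintaining a stack; pop the top while the last three entries make a non-left turn (cross product ≤ 0).
  4. Final stack is the convex hull in CCW order: (-8, -9), (6, -8), (6, 8), (-9, 10).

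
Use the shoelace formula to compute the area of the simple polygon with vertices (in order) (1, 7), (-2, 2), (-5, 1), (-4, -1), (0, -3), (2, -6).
Area = 71/2

Shoelace formula: Area = (1/2) |Σ_i (x_i · y_{i+1} − x_{i+1} · y_i)| (indices mod n). Compute each cross term:
  (1)(2) − (-2)(7) = 16
  (-2)(1) − (-5)(2) = 8
  (-5)(-1) − (-4)(1) = 9
  (-4)(-3) − (0)(-1) = 12
  (0)(-6) − (2)(-3) = 6
  (2)(7) − (1)(-6) = 20
Sum = 71, so (signed) Area = 71/2 = 71/2, |Area| = 71/2.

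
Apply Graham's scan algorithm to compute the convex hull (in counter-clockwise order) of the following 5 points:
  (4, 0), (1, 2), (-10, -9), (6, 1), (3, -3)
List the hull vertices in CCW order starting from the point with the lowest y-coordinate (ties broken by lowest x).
Hull (CCW) = [(-10, -9), (3, -3), (6, 1), (1, 2)]

Graham scan procedure:
  1. Find the pivot p₀ = point with lowest y (tie → lowest x): (-10, -9).
  2. Sort the remaining points by polar angle around p₀.
  3. Walk through sorted points, maintaining a stack; pop the top while the last three entries make a non-left turn (cross product ≤ 0).
  4. Final stack is the convex hull in CCW order: (-10, -9), (3, -3), (6, 1), (1, 2).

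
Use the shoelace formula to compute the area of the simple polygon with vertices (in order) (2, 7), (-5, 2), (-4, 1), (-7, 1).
Area = 3

Shoelace formula: Area = (1/2) |Σ_i (x_i · y_{i+1} − x_{i+1} · y_i)| (indices mod n). Compute each cross term:
  (2)(2) − (-5)(7) = 39
  (-5)(1) − (-4)(2) = 3
  (-4)(1) − (-7)(1) = 3
  (-7)(7) − (2)(1) = -51
Sum = -6, so (signed) Area = -6/2 = -3, |Area| = 3.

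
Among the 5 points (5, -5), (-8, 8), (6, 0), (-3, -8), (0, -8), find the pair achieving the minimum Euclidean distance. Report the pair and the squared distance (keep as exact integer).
Pair = ((-3, -8), (0, -8)); squared distance = 9

Compute all C(5, 2) = 10 pairwise squared distances (x_i − x_j)² + (y_i − y_j)². The minimum is 9, attained by the pair ((-3, -8), (0, -8)).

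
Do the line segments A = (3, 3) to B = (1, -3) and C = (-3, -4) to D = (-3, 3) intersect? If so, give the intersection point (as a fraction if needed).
No (intersection of containing lines falls outside at least one segment)

Parametrize and solve: t = 3, s = -11/7. At least one of these is outside [0, 1], so the segments do not intersect.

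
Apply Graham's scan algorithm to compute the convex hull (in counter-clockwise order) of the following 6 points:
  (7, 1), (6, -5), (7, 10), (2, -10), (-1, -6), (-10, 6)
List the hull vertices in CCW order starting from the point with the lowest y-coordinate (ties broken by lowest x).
Hull (CCW) = [(2, -10), (6, -5), (7, 1), (7, 10), (-10, 6)]

Graham scan procedure:
  1. Find the pivot p₀ = point with lowest y (tie → lowest x): (2, -10).
  2. Sort the remaining points by polar angle around p₀.
  3. Walk through sorted points, maintaining a stack; pop the top while the last three entries make a non-left turn (cross product ≤ 0).
  4. Final stack is the convex hull in CCW order: (2, -10), (6, -5), (7, 1), (7, 10), (-10, 6).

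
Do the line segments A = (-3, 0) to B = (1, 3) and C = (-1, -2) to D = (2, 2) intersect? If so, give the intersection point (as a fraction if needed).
No (intersection of containing lines falls outside at least one segment)

Parametrize and solve: t = 2, s = 2. At least one of these is outside [0, 1], so the segments do not intersect.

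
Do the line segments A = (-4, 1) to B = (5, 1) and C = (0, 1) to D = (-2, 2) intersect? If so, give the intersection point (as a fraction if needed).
Yes; intersection at (0, 1) (t = 4/9 on AB, s = 0 on CD)

Parametrize AB as A + t(B − A) = (-4 + 9 t, 1 + 0 t) and CD as C + s(D − C) = (0 + -2 s, 1 + 1 s). Solve the linear system for (t, s). Determinant = -9 ≠ 0, so a unique intersection of the containing lines exists. Solution: t = 4/9, s = 0 — both in [0, 1], so the segments cross. Intersection point: (0, 1).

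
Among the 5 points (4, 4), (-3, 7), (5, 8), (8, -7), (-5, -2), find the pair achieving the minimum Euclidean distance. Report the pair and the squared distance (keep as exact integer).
Pair = ((4, 4), (5, 8)); squared distance = 17

Compute all C(5, 2) = 10 pairwise squared distances (x_i − x_j)² + (y_i − y_j)². The minimum is 17, attained by the pair ((4, 4), (5, 8)).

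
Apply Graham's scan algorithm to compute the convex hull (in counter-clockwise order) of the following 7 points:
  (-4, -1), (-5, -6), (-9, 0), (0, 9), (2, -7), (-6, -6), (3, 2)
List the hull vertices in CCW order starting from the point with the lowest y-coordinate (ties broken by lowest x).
Hull (CCW) = [(2, -7), (3, 2), (0, 9), (-9, 0), (-6, -6)]

Graham scan procedure:
  1. Find the pivot p₀ = point with lowest y (tie → lowest x): (2, -7).
  2. Sort the remaining points by polar angle around p₀.
  3. Walk through sorted points, maintaining a stack; pop the top while the last three entries make a non-left turn (cross product ≤ 0).
  4. Final stack is the convex hull in CCW order: (2, -7), (3, 2), (0, 9), (-9, 0), (-6, -6).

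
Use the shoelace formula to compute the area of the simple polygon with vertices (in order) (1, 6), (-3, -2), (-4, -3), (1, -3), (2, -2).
Area = 25

Shoelace formula: Area = (1/2) |Σ_i (x_i · y_{i+1} − x_{i+1} · y_i)| (indices mod n). Compute each cross term:
  (1)(-2) − (-3)(6) = 16
  (-3)(-3) − (-4)(-2) = 1
  (-4)(-3) − (1)(-3) = 15
  (1)(-2) − (2)(-3) = 4
  (2)(6) − (1)(-2) = 14
Sum = 50, so (signed) Area = 50/2 = 25, |Area| = 25.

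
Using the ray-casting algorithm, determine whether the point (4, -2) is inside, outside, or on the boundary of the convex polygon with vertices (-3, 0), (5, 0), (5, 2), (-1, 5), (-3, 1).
The point (4, -2) lies strictly outside the polygon

Cast a horizontal ray to the right from the query point and count how many polygon edges it crosses (each edge strictly once or zero times, handled with the usual half-open convention). 
Parity of crossings → even ⇒ outside.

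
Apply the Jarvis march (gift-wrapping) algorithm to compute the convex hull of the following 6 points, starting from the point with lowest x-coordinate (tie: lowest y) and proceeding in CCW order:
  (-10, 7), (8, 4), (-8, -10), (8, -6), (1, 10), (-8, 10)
Hull (CCW) = [(-10, 7), (-8, -10), (8, -6), (8, 4), (1, 10), (-8, 10)]

Jarvis march: at each step, from the current hull vertex p, select the next vertex q as the point such that every other point lies strictly to the left of (or on) the directed line p → q. (Equivalently: for every other point r, the cross product (q − p) × (r − p) ≥ 0.)
Starting point (lowest x, tie lowest y): (-10, 7). Wrap until returning to start. Resulting hull: (-10, 7), (-8, -10), (8, -6), (8, 4), (1, 10), (-8, 10).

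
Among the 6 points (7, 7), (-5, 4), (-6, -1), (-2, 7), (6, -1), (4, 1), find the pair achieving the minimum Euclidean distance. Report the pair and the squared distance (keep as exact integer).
Pair = ((6, -1), (4, 1)); squared distance = 8

Compute all C(6, 2) = 15 pairwise squared distances (x_i − x_j)² + (y_i − y_j)². The minimum is 8, attained by the pair ((6, -1), (4, 1)).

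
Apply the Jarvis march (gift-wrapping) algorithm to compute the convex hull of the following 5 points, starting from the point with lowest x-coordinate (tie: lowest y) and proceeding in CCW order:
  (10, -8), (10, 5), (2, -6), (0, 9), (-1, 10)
Hull (CCW) = [(-1, 10), (2, -6), (10, -8), (10, 5)]

Jarvis march: at each step, from the current hull vertex p, select the next vertex q as the point such that every other point lies strictly to the left of (or on) the directed line p → q. (Equivalently: for every other point r, the cross product (q − p) × (r − p) ≥ 0.)
Starting point (lowest x, tie lowest y): (-1, 10). Wrap until returning to start. Resulting hull: (-1, 10), (2, -6), (10, -8), (10, 5).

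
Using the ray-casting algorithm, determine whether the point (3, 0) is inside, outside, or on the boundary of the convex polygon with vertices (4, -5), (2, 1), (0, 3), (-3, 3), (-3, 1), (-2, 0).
The point (3, 0) lies strictly outside the polygon

Cast a horizontal ray to the right from the query point and count how many polygon edges it crosses (each edge strictly once or zero times, handled with the usual half-open convention). 
Parity of crossings → even ⇒ outside.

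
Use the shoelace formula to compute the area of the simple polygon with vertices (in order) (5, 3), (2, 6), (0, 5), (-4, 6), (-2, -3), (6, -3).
Area = 135/2

Shoelace formula: Area = (1/2) |Σ_i (x_i · y_{i+1} − x_{i+1} · y_i)| (indices mod n). Compute each cross term:
  (5)(6) − (2)(3) = 24
  (2)(5) − (0)(6) = 10
  (0)(6) − (-4)(5) = 20
  (-4)(-3) − (-2)(6) = 24
  (-2)(-3) − (6)(-3) = 24
  (6)(3) − (5)(-3) = 33
Sum = 135, so (signed) Area = 135/2 = 135/2, |Area| = 135/2.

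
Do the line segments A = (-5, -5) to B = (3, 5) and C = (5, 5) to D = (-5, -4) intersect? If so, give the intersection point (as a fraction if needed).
Yes; intersection at (-15/7, -10/7) (t = 5/14 on AB, s = 5/7 on CD)

Parametrize AB as A + t(B − A) = (-5 + 8 t, -5 + 10 t) and CD as C + s(D − C) = (5 + -10 s, 5 + -9 s). Solve the linear system for (t, s). Determinant = -28 ≠ 0, so a unique intersection of the containing lines exists. Solution: t = 5/14, s = 5/7 — both in [0, 1], so the segments cross. Intersection point: (-15/7, -10/7).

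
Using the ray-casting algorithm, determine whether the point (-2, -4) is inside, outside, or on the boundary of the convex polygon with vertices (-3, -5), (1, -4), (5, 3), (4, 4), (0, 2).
The point (-2, -4) lies strictly inside the polygon

Cast a horizontal ray to the right from the query point and count how many polygon edges it crosses (each edge strictly once or zero times, handled with the usual half-open convention). 
Parity of crossings → odd ⇒ inside.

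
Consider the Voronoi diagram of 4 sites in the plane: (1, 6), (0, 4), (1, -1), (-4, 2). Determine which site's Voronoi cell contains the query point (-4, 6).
Nearest site = (-4, 2)

The Voronoi cell of site s contains exactly those query points closer to s than to any other site. Compute squared distances from q = (-4, 6) to each site:
  (-4 − -4)² + (2 − 6)² = 16
  (0 − -4)² + (4 − 6)² = 20
  (1 − -4)² + (6 − 6)² = 25
  (1 − -4)² + (-1 − 6)² = 74
Minimum is attained by (-4, 2), so q lies in its Voronoi cell.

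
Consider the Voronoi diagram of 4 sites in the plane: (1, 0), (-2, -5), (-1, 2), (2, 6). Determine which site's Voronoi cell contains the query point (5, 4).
Nearest site = (2, 6)

The Voronoi cell of site s contains exactly those query points closer to s than to any other site. Compute squared distances from q = (5, 4) to each site:
  (2 − 5)² + (6 − 4)² = 13
  (1 − 5)² + (0 − 4)² = 32
  (-1 − 5)² + (2 − 4)² = 40
  (-2 − 5)² + (-5 − 4)² = 130
Minimum is attained by (2, 6), so q lies in its Voronoi cell.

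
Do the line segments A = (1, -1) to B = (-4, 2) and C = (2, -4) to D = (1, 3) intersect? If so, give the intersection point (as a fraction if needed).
No (intersection of containing lines falls outside at least one segment)

Parametrize and solve: t = -1/8, s = 3/8. At least one of these is outside [0, 1], so the segments do not intersect.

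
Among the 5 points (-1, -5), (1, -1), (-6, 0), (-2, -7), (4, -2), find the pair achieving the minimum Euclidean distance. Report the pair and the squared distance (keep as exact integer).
Pair = ((-1, -5), (-2, -7)); squared distance = 5

Compute all C(5, 2) = 10 pairwise squared distances (x_i − x_j)² + (y_i − y_j)². The minimum is 5, attained by the pair ((-1, -5), (-2, -7)).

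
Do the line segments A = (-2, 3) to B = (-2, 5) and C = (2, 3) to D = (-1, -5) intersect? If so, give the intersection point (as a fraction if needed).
No (intersection of containing lines falls outside at least one segment)

Parametrize and solve: t = -16/3, s = 4/3. At least one of these is outside [0, 1], so the segments do not intersect.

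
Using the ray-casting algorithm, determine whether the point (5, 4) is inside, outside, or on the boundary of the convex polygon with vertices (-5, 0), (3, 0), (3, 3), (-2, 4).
The point (5, 4) lies strictly outside the polygon

Cast a horizontal ray to the right from the query point and count how many polygon edges it crosses (each edge strictly once or zero times, handled with the usual half-open convention). 
Parity of crossings → even ⇒ outside.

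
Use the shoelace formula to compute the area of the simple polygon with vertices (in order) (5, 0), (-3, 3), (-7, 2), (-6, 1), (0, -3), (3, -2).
Area = 36

Shoelace formula: Area = (1/2) |Σ_i (x_i · y_{i+1} − x_{i+1} · y_i)| (indices mod n). Compute each cross term:
  (5)(3) − (-3)(0) = 15
  (-3)(2) − (-7)(3) = 15
  (-7)(1) − (-6)(2) = 5
  (-6)(-3) − (0)(1) = 18
  (0)(-2) − (3)(-3) = 9
  (3)(0) − (5)(-2) = 10
Sum = 72, so (signed) Area = 72/2 = 36, |Area| = 36.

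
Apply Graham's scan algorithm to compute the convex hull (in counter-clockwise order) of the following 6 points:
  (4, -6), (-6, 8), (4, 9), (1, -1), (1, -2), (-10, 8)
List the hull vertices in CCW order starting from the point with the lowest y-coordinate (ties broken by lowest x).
Hull (CCW) = [(4, -6), (4, 9), (-10, 8)]

Graham scan procedure:
  1. Find the pivot p₀ = point with lowest y (tie → lowest x): (4, -6).
  2. Sort the remaining points by polar angle around p₀.
  3. Walk through sorted points, maintaining a stack; pop the top while the last three entries make a non-left turn (cross product ≤ 0).
  4. Final stack is the convex hull in CCW order: (4, -6), (4, 9), (-10, 8).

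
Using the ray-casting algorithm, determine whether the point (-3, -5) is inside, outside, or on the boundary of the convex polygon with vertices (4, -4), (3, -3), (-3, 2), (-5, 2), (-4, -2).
The point (-3, -5) lies strictly outside the polygon

Cast a horizontal ray to the right from the query point and count how many polygon edges it crosses (each edge strictly once or zero times, handled with the usual half-open convention). 
Parity of crossings → even ⇒ outside.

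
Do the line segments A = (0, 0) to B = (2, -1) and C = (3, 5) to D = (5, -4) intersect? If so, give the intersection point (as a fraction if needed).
No (intersection of containing lines falls outside at least one segment)

Parametrize and solve: t = 37/16, s = 13/16. At least one of these is outside [0, 1], so the segments do not intersect.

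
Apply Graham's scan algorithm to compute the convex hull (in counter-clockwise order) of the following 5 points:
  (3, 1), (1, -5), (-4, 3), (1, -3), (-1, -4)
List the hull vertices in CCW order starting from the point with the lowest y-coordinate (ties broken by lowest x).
Hull (CCW) = [(1, -5), (3, 1), (-4, 3), (-1, -4)]

Graham scan procedure:
  1. Find the pivot p₀ = point with lowest y (tie → lowest x): (1, -5).
  2. Sort the remaining points by polar angle around p₀.
  3. Walk through sorted points, maintaining a stack; pop the top while the last three entries make a non-left turn (cross product ≤ 0).
  4. Final stack is the convex hull in CCW order: (1, -5), (3, 1), (-4, 3), (-1, -4).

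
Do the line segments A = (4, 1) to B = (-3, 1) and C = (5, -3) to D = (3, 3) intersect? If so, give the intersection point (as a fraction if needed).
Yes; intersection at (11/3, 1) (t = 1/21 on AB, s = 2/3 on CD)

Parametrize AB as A + t(B − A) = (4 + -7 t, 1 + 0 t) and CD as C + s(D − C) = (5 + -2 s, -3 + 6 s). Solve the linear system for (t, s). Determinant = 42 ≠ 0, so a unique intersection of the containing lines exists. Solution: t = 1/21, s = 2/3 — both in [0, 1], so the segments cross. Intersection point: (11/3, 1).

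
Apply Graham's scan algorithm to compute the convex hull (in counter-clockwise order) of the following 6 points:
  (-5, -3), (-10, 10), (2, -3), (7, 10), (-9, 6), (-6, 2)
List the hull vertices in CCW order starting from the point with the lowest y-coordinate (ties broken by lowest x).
Hull (CCW) = [(-5, -3), (2, -3), (7, 10), (-10, 10), (-9, 6)]

Graham scan procedure:
  1. Find the pivot p₀ = point with lowest y (tie → lowest x): (-5, -3).
  2. Sort the remaining points by polar angle around p₀.
  3. Walk through sorted points, maintaining a stack; pop the top while the last three entries make a non-left turn (cross product ≤ 0).
  4. Final stack is the convex hull in CCW order: (-5, -3), (2, -3), (7, 10), (-10, 10), (-9, 6).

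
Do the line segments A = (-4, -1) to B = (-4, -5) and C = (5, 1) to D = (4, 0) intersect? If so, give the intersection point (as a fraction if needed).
No (intersection of containing lines falls outside at least one segment)

Parametrize and solve: t = 7/4, s = 9. At least one of these is outside [0, 1], so the segments do not intersect.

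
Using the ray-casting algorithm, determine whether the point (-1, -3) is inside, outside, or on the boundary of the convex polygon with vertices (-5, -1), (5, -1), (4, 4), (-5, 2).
The point (-1, -3) lies strictly outside the polygon

Cast a horizontal ray to the right from the query point and count how many polygon edges it crosses (each edge strictly once or zero times, handled with the usual half-open convention). 
Parity of crossings → even ⇒ outside.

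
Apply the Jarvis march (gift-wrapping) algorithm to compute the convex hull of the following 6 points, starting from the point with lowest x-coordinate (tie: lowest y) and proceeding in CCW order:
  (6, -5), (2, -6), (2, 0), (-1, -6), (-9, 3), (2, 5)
Hull (CCW) = [(-9, 3), (-1, -6), (2, -6), (6, -5), (2, 5)]

Jarvis march: at each step, from the current hull vertex p, select the next vertex q as the point such that every other point lies strictly to the left of (or on) the directed line p → q. (Equivalently: for every other point r, the cross product (q − p) × (r − p) ≥ 0.)
Starting point (lowest x, tie lowest y): (-9, 3). Wrap until returning to start. Resulting hull: (-9, 3), (-1, -6), (2, -6), (6, -5), (2, 5).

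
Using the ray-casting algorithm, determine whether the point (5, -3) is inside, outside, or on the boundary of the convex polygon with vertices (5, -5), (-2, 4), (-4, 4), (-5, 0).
The point (5, -3) lies strictly outside the polygon

Cast a horizontal ray to the right from the query point and count how many polygon edges it crosses (each edge strictly once or zero times, handled with the usual half-open convention). 
Parity of crossings → even ⇒ outside.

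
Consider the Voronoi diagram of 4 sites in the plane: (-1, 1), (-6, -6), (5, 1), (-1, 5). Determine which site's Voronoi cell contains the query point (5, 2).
Nearest site = (5, 1)

The Voronoi cell of site s contains exactly those query points closer to s than to any other site. Compute squared distances from q = (5, 2) to each site:
  (5 − 5)² + (1 − 2)² = 1
  (-1 − 5)² + (1 − 2)² = 37
  (-1 − 5)² + (5 − 2)² = 45
  (-6 − 5)² + (-6 − 2)² = 185
Minimum is attained by (5, 1), so q lies in its Voronoi cell.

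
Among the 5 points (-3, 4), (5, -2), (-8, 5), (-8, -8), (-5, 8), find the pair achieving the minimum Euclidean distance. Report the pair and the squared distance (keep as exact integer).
Pair = ((-8, 5), (-5, 8)); squared distance = 18

Compute all C(5, 2) = 10 pairwise squared distances (x_i − x_j)² + (y_i − y_j)². The minimum is 18, attained by the pair ((-8, 5), (-5, 8)).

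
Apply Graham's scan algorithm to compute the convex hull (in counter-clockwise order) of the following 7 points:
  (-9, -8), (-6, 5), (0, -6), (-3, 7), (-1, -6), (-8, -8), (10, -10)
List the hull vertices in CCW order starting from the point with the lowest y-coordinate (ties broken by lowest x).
Hull (CCW) = [(10, -10), (-3, 7), (-6, 5), (-9, -8)]

Graham scan procedure:
  1. Find the pivot p₀ = point with lowest y (tie → lowest x): (10, -10).
  2. Sort the remaining points by polar angle around p₀.
  3. Walk through sorted points, maintaining a stack; pop the top while the last three entries make a non-left turn (cross product ≤ 0).
  4. Final stack is the convex hull in CCW order: (10, -10), (-3, 7), (-6, 5), (-9, -8).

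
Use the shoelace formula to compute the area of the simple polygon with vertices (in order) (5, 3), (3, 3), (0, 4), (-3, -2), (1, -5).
Area = 75/2

Shoelace formula: Area = (1/2) |Σ_i (x_i · y_{i+1} − x_{i+1} · y_i)| (indices mod n). Compute each cross term:
  (5)(3) − (3)(3) = 6
  (3)(4) − (0)(3) = 12
  (0)(-2) − (-3)(4) = 12
  (-3)(-5) − (1)(-2) = 17
  (1)(3) − (5)(-5) = 28
Sum = 75, so (signed) Area = 75/2 = 75/2, |Area| = 75/2.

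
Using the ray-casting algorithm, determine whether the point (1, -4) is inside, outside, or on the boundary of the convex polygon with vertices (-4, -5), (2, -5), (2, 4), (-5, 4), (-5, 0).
The point (1, -4) lies strictly inside the polygon

Cast a horizontal ray to the right from the query point and count how many polygon edges it crosses (each edge strictly once or zero times, handled with the usual half-open convention). 
Parity of crossings → odd ⇒ inside.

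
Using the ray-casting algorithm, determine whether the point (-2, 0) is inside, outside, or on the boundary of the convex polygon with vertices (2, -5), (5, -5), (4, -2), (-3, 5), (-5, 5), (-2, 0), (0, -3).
The point (-2, 0) lies on the polygon boundary

Boundary check: the query satisfies the collinearity and bounding-box conditions for some polygon edge, so it lies exactly on the boundary.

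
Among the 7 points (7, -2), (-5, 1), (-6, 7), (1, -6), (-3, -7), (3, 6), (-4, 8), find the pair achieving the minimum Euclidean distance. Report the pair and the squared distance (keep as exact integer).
Pair = ((-6, 7), (-4, 8)); squared distance = 5

Compute all C(7, 2) = 21 pairwise squared distances (x_i − x_j)² + (y_i − y_j)². The minimum is 5, attained by the pair ((-6, 7), (-4, 8)).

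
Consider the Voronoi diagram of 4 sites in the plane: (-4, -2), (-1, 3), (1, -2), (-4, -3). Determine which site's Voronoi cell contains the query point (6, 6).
Nearest site = (-1, 3)

The Voronoi cell of site s contains exactly those query points closer to s than to any other site. Compute squared distances from q = (6, 6) to each site:
  (-1 − 6)² + (3 − 6)² = 58
  (1 − 6)² + (-2 − 6)² = 89
  (-4 − 6)² + (-2 − 6)² = 164
  (-4 − 6)² + (-3 − 6)² = 181
Minimum is attained by (-1, 3), so q lies in its Voronoi cell.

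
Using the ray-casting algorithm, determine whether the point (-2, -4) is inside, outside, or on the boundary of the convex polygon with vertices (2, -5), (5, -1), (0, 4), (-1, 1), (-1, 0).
The point (-2, -4) lies strictly outside the polygon

Cast a horizontal ray to the right from the query point and count how many polygon edges it crosses (each edge strictly once or zero times, handled with the usual half-open convention). 
Parity of crossings → even ⇒ outside.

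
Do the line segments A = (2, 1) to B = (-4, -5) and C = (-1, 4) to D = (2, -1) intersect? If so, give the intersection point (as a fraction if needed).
Yes; intersection at (5/4, 1/4) (t = 1/8 on AB, s = 3/4 on CD)

Parametrize AB as A + t(B − A) = (2 + -6 t, 1 + -6 t) and CD as C + s(D − C) = (-1 + 3 s, 4 + -5 s). Solve the linear system for (t, s). Determinant = -48 ≠ 0, so a unique intersection of the containing lines exists. Solution: t = 1/8, s = 3/4 — both in [0, 1], so the segments cross. Intersection point: (5/4, 1/4).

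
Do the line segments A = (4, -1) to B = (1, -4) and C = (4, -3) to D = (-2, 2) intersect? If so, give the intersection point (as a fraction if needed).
Yes; intersection at (32/11, -23/11) (t = 4/11 on AB, s = 2/11 on CD)

Parametrize AB as A + t(B − A) = (4 + -3 t, -1 + -3 t) and CD as C + s(D − C) = (4 + -6 s, -3 + 5 s). Solve the linear system for (t, s). Determinant = 33 ≠ 0, so a unique intersection of the containing lines exists. Solution: t = 4/11, s = 2/11 — both in [0, 1], so the segments cross. Intersection point: (32/11, -23/11).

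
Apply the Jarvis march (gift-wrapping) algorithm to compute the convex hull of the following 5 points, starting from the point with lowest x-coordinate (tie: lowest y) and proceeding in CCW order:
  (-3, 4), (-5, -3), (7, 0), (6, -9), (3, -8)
Hull (CCW) = [(-5, -3), (3, -8), (6, -9), (7, 0), (-3, 4)]

Jarvis march: at each step, from the current hull vertex p, select the next vertex q as the point such that every other point lies strictly to the left of (or on) the directed line p → q. (Equivalently: for every other point r, the cross product (q − p) × (r − p) ≥ 0.)
Starting point (lowest x, tie lowest y): (-5, -3). Wrap until returning to start. Resulting hull: (-5, -3), (3, -8), (6, -9), (7, 0), (-3, 4).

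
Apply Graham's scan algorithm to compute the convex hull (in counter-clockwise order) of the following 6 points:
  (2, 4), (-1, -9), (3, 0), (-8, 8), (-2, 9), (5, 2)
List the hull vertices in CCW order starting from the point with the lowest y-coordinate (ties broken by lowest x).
Hull (CCW) = [(-1, -9), (5, 2), (-2, 9), (-8, 8)]

Graham scan procedure:
  1. Find the pivot p₀ = point with lowest y (tie → lowest x): (-1, -9).
  2. Sort the remaining points by polar angle around p₀.
  3. Walk through sorted points, maintaining a stack; pop the top while the last three entries make a non-left turn (cross product ≤ 0).
  4. Final stack is the convex hull in CCW order: (-1, -9), (5, 2), (-2, 9), (-8, 8).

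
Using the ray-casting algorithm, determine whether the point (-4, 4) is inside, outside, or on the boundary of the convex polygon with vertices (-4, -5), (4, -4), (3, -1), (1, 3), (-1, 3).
The point (-4, 4) lies strictly outside the polygon

Cast a horizontal ray to the right from the query point and count how many polygon edges it crosses (each edge strictly once or zero times, handled with the usual half-open convention). 
Parity of crossings → even ⇒ outside.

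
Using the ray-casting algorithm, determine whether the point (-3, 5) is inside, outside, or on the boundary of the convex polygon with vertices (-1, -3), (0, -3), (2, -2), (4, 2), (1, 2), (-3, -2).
The point (-3, 5) lies strictly outside the polygon

Cast a horizontal ray to the right from the query point and count how many polygon edges it crosses (each edge strictly once or zero times, handled with the usual half-open convention). 
Parity of crossings → even ⇒ outside.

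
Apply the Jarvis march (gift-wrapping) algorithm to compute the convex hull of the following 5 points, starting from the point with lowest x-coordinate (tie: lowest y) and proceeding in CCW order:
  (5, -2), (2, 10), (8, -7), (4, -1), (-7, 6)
Hull (CCW) = [(-7, 6), (8, -7), (2, 10)]

Jarvis march: at each step, from the current hull vertex p, select the next vertex q as the point such that every other point lies strictly to the left of (or on) the directed line p → q. (Equivalently: for every other point r, the cross product (q − p) × (r − p) ≥ 0.)
Starting point (lowest x, tie lowest y): (-7, 6). Wrap until returning to start. Resulting hull: (-7, 6), (8, -7), (2, 10).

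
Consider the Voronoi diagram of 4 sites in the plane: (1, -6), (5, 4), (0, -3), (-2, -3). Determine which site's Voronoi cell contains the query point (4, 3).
Nearest site = (5, 4)

The Voronoi cell of site s contains exactly those query points closer to s than to any other site. Compute squared distances from q = (4, 3) to each site:
  (5 − 4)² + (4 − 3)² = 2
  (0 − 4)² + (-3 − 3)² = 52
  (-2 − 4)² + (-3 − 3)² = 72
  (1 − 4)² + (-6 − 3)² = 90
Minimum is attained by (5, 4), so q lies in its Voronoi cell.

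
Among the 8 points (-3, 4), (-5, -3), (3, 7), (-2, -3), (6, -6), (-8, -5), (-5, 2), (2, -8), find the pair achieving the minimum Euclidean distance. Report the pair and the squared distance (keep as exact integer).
Pair = ((-3, 4), (-5, 2)); squared distance = 8

Compute all C(8, 2) = 28 pairwise squared distances (x_i − x_j)² + (y_i − y_j)². The minimum is 8, attained by the pair ((-3, 4), (-5, 2)).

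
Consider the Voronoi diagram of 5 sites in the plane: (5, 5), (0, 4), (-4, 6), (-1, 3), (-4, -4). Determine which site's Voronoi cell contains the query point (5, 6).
Nearest site = (5, 5)

The Voronoi cell of site s contains exactly those query points closer to s than to any other site. Compute squared distances from q = (5, 6) to each site:
  (5 − 5)² + (5 − 6)² = 1
  (0 − 5)² + (4 − 6)² = 29
  (-1 − 5)² + (3 − 6)² = 45
  (-4 − 5)² + (6 − 6)² = 81
  (-4 − 5)² + (-4 − 6)² = 181
Minimum is attained by (5, 5), so q lies in its Voronoi cell.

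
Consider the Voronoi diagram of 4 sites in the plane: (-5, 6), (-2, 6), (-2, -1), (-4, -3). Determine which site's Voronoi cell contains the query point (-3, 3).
Nearest site = (-2, 6)

The Voronoi cell of site s contains exactly those query points closer to s than to any other site. Compute squared distances from q = (-3, 3) to each site:
  (-2 − -3)² + (6 − 3)² = 10
  (-5 − -3)² + (6 − 3)² = 13
  (-2 − -3)² + (-1 − 3)² = 17
  (-4 − -3)² + (-3 − 3)² = 37
Minimum is attained by (-2, 6), so q lies in its Voronoi cell.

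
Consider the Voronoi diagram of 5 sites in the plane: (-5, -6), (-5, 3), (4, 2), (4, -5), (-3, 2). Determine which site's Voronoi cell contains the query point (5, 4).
Nearest site = (4, 2)

The Voronoi cell of site s contains exactly those query points closer to s than to any other site. Compute squared distances from q = (5, 4) to each site:
  (4 − 5)² + (2 − 4)² = 5
  (-3 − 5)² + (2 − 4)² = 68
  (4 − 5)² + (-5 − 4)² = 82
  (-5 − 5)² + (3 − 4)² = 101
  (-5 − 5)² + (-6 − 4)² = 200
Minimum is attained by (4, 2), so q lies in its Voronoi cell.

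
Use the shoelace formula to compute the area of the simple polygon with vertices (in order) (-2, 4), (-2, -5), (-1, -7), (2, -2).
Area = 47/2

Shoelace formula: Area = (1/2) |Σ_i (x_i · y_{i+1} − x_{i+1} · y_i)| (indices mod n). Compute each cross term:
  (-2)(-5) − (-2)(4) = 18
  (-2)(-7) − (-1)(-5) = 9
  (-1)(-2) − (2)(-7) = 16
  (2)(4) − (-2)(-2) = 4
Sum = 47, so (signed) Area = 47/2 = 47/2, |Area| = 47/2.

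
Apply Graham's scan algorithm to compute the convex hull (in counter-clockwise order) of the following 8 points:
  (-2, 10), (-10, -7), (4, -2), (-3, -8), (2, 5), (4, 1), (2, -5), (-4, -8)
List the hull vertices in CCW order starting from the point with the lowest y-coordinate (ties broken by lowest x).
Hull (CCW) = [(-4, -8), (-3, -8), (2, -5), (4, -2), (4, 1), (2, 5), (-2, 10), (-10, -7)]

Graham scan procedure:
  1. Find the pivot p₀ = point with lowest y (tie → lowest x): (-4, -8).
  2. Sort the remaining points by polar angle around p₀.
  3. Walk through sorted points, maintaining a stack; pop the top while the last three entries make a non-left turn (cross product ≤ 0).
  4. Final stack is the convex hull in CCW order: (-4, -8), (-3, -8), (2, -5), (4, -2), (4, 1), (2, 5), (-2, 10), (-10, -7).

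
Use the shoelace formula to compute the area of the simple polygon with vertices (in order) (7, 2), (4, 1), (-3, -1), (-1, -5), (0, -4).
Area = 22

Shoelace formula: Area = (1/2) |Σ_i (x_i · y_{i+1} − x_{i+1} · y_i)| (indices mod n). Compute each cross term:
  (7)(1) − (4)(2) = -1
  (4)(-1) − (-3)(1) = -1
  (-3)(-5) − (-1)(-1) = 14
  (-1)(-4) − (0)(-5) = 4
  (0)(2) − (7)(-4) = 28
Sum = 44, so (signed) Area = 44/2 = 22, |Area| = 22.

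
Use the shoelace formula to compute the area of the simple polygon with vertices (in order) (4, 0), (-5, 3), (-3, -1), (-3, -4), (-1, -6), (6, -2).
Area = 95/2

Shoelace formula: Area = (1/2) |Σ_i (x_i · y_{i+1} − x_{i+1} · y_i)| (indices mod n). Compute each cross term:
  (4)(3) − (-5)(0) = 12
  (-5)(-1) − (-3)(3) = 14
  (-3)(-4) − (-3)(-1) = 9
  (-3)(-6) − (-1)(-4) = 14
  (-1)(-2) − (6)(-6) = 38
  (6)(0) − (4)(-2) = 8
Sum = 95, so (signed) Area = 95/2 = 95/2, |Area| = 95/2.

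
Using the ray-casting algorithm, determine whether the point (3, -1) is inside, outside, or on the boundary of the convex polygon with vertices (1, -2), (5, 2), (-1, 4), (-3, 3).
The point (3, -1) lies strictly outside the polygon

Cast a horizontal ray to the right from the query point and count how many polygon edges it crosses (each edge strictly once or zero times, handled with the usual half-open convention). 
Parity of crossings → even ⇒ outside.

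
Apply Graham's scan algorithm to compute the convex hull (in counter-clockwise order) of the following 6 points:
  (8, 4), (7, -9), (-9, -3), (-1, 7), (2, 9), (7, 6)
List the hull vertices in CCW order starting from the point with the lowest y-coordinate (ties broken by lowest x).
Hull (CCW) = [(7, -9), (8, 4), (7, 6), (2, 9), (-1, 7), (-9, -3)]

Graham scan procedure:
  1. Find the pivot p₀ = point with lowest y (tie → lowest x): (7, -9).
  2. Sort the remaining points by polar angle around p₀.
  3. Walk through sorted points, maintaining a stack; pop the top while the last three entries make a non-left turn (cross product ≤ 0).
  4. Final stack is the convex hull in CCW order: (7, -9), (8, 4), (7, 6), (2, 9), (-1, 7), (-9, -3).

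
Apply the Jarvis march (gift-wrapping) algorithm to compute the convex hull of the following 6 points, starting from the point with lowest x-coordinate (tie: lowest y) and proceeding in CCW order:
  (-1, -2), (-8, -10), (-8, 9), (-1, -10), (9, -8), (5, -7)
Hull (CCW) = [(-8, -10), (-1, -10), (9, -8), (-8, 9)]

Jarvis march: at each step, from the current hull vertex p, select the next vertex q as the point such that every other point lies strictly to the left of (or on) the directed line p → q. (Equivalently: for every other point r, the cross product (q − p) × (r − p) ≥ 0.)
Starting point (lowest x, tie lowest y): (-8, -10). Wrap until returning to start. Resulting hull: (-8, -10), (-1, -10), (9, -8), (-8, 9).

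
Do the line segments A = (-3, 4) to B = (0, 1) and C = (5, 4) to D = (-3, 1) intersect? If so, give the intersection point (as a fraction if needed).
Yes; intersection at (-9/11, 20/11) (t = 8/11 on AB, s = 8/11 on CD)

Parametrize AB as A + t(B − A) = (-3 + 3 t, 4 + -3 t) and CD as C + s(D − C) = (5 + -8 s, 4 + -3 s). Solve the linear system for (t, s). Determinant = 33 ≠ 0, so a unique intersection of the containing lines exists. Solution: t = 8/11, s = 8/11 — both in [0, 1], so the segments cross. Intersection point: (-9/11, 20/11).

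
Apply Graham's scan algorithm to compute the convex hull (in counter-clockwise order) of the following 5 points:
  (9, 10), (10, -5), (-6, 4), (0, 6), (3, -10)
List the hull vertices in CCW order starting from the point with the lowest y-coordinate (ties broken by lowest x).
Hull (CCW) = [(3, -10), (10, -5), (9, 10), (-6, 4)]

Graham scan procedure:
  1. Find the pivot p₀ = point with lowest y (tie → lowest x): (3, -10).
  2. Sort the remaining points by polar angle around p₀.
  3. Walk through sorted points, maintaining a stack; pop the top while the last three entries make a non-left turn (cross product ≤ 0).
  4. Final stack is the convex hull in CCW order: (3, -10), (10, -5), (9, 10), (-6, 4).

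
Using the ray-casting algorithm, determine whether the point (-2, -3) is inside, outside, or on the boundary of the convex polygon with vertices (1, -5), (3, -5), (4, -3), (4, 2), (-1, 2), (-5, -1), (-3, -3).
The point (-2, -3) lies strictly inside the polygon

Cast a horizontal ray to the right from the query point and count how many polygon edges it crosses (each edge strictly once or zero times, handled with the usual half-open convention). 
Parity of crossings → odd ⇒ inside.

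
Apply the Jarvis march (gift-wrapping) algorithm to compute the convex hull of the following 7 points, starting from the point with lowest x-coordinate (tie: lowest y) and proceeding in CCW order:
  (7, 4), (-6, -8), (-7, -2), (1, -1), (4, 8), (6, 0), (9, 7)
Hull (CCW) = [(-7, -2), (-6, -8), (6, 0), (9, 7), (4, 8)]

Jarvis march: at each step, from the current hull vertex p, select the next vertex q as the point such that every other point lies strictly to the left of (or on) the directed line p → q. (Equivalently: for every other point r, the cross product (q − p) × (r − p) ≥ 0.)
Starting point (lowest x, tie lowest y): (-7, -2). Wrap until returning to start. Resulting hull: (-7, -2), (-6, -8), (6, 0), (9, 7), (4, 8).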